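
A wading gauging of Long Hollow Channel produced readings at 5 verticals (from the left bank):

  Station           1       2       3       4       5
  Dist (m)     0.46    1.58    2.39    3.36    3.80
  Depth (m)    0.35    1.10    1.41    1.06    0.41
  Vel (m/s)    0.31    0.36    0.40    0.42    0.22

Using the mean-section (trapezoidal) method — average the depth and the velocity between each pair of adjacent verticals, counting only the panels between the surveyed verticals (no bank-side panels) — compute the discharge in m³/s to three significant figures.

Panel 1-2: Δb = 1.12 m, d̄ = (0.35+1.10)/2 = 0.725, v̄ = (0.31+0.36)/2 = 0.335 → q = 1.12×0.725×0.335 = 0.2720 m³/s
Panel 2-3: Δb = 0.81 m, d̄ = (1.10+1.41)/2 = 1.255, v̄ = (0.36+0.40)/2 = 0.38 → q = 0.81×1.255×0.38 = 0.3863 m³/s
Panel 3-4: Δb = 0.97 m, d̄ = (1.41+1.06)/2 = 1.235, v̄ = (0.40+0.42)/2 = 0.41 → q = 0.97×1.235×0.41 = 0.4912 m³/s
Panel 4-5: Δb = 0.44 m, d̄ = (1.06+0.41)/2 = 0.735, v̄ = (0.42+0.22)/2 = 0.32 → q = 0.44×0.735×0.32 = 0.1035 m³/s
Q = Σ q = 1.253 m³/s

1.25 m³/s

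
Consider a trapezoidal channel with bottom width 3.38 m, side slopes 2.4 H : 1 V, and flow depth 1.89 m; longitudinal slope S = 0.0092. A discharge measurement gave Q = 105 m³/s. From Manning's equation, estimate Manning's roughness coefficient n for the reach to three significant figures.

0.0149

A = (b + z·y)·y = (3.38 + 2.4×1.89)×1.89 = 14.96 m²
P = b + 2y√(1+z²) = 3.38 + 2×1.89×√(1+2.4²) = 13.21 m
R = A/P = 14.96/13.21 = 1.133 m
n = (1/Q)·A·R^(2/3)·S^(1/2) = (1/105) × 14.96 × 1.087 × 0.09592 = 0.01485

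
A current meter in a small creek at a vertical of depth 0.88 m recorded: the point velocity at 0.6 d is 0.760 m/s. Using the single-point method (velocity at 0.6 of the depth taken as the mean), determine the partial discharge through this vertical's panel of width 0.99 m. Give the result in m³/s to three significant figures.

v̄ = v₀.₆ = 0.760 m/s
q = v̄ × d × w = 0.7600 × 0.88 × 0.99 = 0.6621 m³/s

0.662 m³/s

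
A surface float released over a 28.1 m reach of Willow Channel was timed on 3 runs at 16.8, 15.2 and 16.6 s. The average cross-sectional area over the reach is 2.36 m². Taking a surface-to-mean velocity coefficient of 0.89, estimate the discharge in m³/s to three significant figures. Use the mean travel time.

3.64 m³/s

t̄ = (16.8 + 15.2 + 16.6) / 3 = 16.2 s
v_surface = L / t̄ = 28.1 / 16.2 = 1.735 m/s
v_mean = 0.89 × 1.735 = 1.544 m/s
Q = A × v_mean = 2.36 × 1.544 = 3.643 m³/s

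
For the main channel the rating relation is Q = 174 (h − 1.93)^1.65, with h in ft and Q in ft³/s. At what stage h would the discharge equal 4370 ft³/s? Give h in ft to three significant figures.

8.98 ft

h − h₀ = (Q/C)^(1/b) = (4370/174)^(1/1.65) = 7.054 ft
h = 1.93 + 7.054 = 8.984 ft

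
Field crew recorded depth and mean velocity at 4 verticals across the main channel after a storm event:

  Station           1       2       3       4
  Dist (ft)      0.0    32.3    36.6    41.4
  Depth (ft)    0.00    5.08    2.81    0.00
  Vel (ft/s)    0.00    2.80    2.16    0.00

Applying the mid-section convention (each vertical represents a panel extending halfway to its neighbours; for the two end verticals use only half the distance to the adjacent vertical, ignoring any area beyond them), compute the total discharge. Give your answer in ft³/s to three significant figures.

288 ft³/s

w_2 = (36.6 − 0.0)/2 = 18.3 ft; q_2 = 2.80 × 5.08 × 18.3 = 260.3 ft³/s
w_3 = (41.4 − 32.3)/2 = 4.55 ft; q_3 = 2.16 × 2.81 × 4.55 = 27.62 ft³/s
Stations 1, 4 contribute zero (depth or velocity is 0).
Q = Σ qᵢ = 287.9 ft³/s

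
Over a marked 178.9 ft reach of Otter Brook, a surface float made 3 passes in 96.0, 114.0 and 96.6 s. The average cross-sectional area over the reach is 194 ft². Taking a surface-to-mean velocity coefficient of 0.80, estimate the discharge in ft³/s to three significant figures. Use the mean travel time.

t̄ = (96.0 + 114.0 + 96.6) / 3 = 102.2 s
v_surface = L / t̄ = 178.9 / 102.2 = 1.750 ft/s
v_mean = 0.80 × 1.750 = 1.400 ft/s
Q = A × v_mean = 194 × 1.400 = 271.7 ft³/s

272 ft³/s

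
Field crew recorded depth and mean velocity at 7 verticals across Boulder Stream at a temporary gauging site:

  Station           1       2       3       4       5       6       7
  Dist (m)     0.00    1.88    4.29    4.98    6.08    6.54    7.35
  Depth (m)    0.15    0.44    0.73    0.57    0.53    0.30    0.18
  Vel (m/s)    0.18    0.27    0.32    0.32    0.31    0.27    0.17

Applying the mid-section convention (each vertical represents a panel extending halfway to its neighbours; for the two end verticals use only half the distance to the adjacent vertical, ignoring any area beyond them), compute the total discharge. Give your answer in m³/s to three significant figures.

w_1 = (1.88 − 0.00)/2 = 0.94 m; q_1 = 0.18 × 0.15 × 0.94 = 0.02538 m³/s
w_2 = (4.29 − 0.00)/2 = 2.145 m; q_2 = 0.27 × 0.44 × 2.145 = 0.2548 m³/s
w_3 = (4.98 − 1.88)/2 = 1.55 m; q_3 = 0.32 × 0.73 × 1.55 = 0.3621 m³/s
w_4 = (6.08 − 4.29)/2 = 0.895 m; q_4 = 0.32 × 0.57 × 0.895 = 0.1632 m³/s
w_5 = (6.54 − 4.98)/2 = 0.78 m; q_5 = 0.31 × 0.53 × 0.78 = 0.1282 m³/s
w_6 = (7.35 − 6.08)/2 = 0.635 m; q_6 = 0.27 × 0.30 × 0.635 = 0.05144 m³/s
w_7 = (7.35 − 6.54)/2 = 0.405 m; q_7 = 0.17 × 0.18 × 0.405 = 0.01239 m³/s
Q = Σ qᵢ = 0.9975 m³/s

0.998 m³/s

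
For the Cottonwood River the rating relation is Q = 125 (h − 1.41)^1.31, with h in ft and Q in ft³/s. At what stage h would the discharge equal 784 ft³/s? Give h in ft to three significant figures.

5.47 ft

h − h₀ = (Q/C)^(1/b) = (784/125)^(1/1.31) = 4.062 ft
h = 1.41 + 4.062 = 5.472 ft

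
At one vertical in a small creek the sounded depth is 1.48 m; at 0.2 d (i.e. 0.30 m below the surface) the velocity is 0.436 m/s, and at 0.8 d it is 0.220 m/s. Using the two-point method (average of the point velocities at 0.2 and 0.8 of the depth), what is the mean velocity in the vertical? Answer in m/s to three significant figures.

v̄ = (0.436 + 0.220) / 2 = 0.3280 m/s

0.328 m/s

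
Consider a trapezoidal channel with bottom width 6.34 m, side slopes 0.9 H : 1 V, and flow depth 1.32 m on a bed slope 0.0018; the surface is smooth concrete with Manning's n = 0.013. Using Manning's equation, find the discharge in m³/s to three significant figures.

32.5 m³/s

A = (b + z·y)·y = (6.34 + 0.9×1.32)×1.32 = 9.937 m²
P = b + 2y√(1+z²) = 6.34 + 2×1.32×√(1+0.9²) = 9.892 m
R = A/P = 9.937/9.892 = 1.005 m
Q = (1/n)·A·R^(2/3)·S^(1/2) = (1/0.013) × 9.937 × 1.005^(2/3) × 0.0018^(1/2) = 32.53 m³/s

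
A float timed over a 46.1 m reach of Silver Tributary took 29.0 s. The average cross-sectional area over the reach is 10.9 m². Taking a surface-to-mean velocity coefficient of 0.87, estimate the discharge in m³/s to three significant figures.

15.1 m³/s

v_surface = L / t̄ = 46.1 / 29 = 1.590 m/s
v_mean = 0.87 × 1.590 = 1.383 m/s
Q = A × v_mean = 10.9 × 1.383 = 15.07 m³/s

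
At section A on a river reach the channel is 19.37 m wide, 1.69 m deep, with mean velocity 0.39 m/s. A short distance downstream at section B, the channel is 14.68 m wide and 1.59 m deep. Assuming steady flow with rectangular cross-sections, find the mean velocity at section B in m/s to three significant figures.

0.547 m/s

Q = A₁V₁ = (19.37×1.69) × 0.39 = 12.77 m³/s
A₂ = 14.68 × 1.59 = 23.34 m²
V₂ = Q/A₂ = 12.77/23.34 = 0.5470 m/s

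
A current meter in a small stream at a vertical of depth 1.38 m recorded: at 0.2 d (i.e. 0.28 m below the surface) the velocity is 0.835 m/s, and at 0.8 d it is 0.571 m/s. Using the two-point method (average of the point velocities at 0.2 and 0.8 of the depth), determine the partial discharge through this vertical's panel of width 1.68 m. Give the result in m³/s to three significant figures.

v̄ = (0.835 + 0.571) / 2 = 0.7030 m/s
q = v̄ × d × w = 0.7030 × 1.38 × 1.68 = 1.630 m³/s

1.63 m³/s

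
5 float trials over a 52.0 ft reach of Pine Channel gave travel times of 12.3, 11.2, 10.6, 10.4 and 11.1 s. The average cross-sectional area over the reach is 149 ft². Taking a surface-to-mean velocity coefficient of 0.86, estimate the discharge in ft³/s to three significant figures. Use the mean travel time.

599 ft³/s

t̄ = (12.3 + 11.2 + 10.6 + 10.4 + 11.1) / 5 = 11.12 s
v_surface = L / t̄ = 52.0 / 11.12 = 4.676 ft/s
v_mean = 0.86 × 4.676 = 4.022 ft/s
Q = A × v_mean = 149 × 4.022 = 599.2 ft³/s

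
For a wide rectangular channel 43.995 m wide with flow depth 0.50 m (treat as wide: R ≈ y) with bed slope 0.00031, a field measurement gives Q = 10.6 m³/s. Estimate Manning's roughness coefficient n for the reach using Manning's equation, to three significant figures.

A = b·y = 43.995 × 0.50 = 22.00 m²
Wide channel: R ≈ y = 0.50 m
n = (1/Q)·A·R^(2/3)·S^(1/2) = (1/10.6) × 22.00 × 0.6300 × 0.01761 = 0.02302

0.0230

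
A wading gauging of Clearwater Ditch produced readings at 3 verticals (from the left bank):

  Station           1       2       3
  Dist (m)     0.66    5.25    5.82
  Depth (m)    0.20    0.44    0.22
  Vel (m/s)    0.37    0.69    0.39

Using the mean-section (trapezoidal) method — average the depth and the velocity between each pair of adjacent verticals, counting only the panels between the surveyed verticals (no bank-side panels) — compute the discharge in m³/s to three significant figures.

0.880 m³/s

Panel 1-2: Δb = 4.59 m, d̄ = (0.20+0.44)/2 = 0.32, v̄ = (0.37+0.69)/2 = 0.53 → q = 4.59×0.32×0.53 = 0.7785 m³/s
Panel 2-3: Δb = 0.57 m, d̄ = (0.44+0.22)/2 = 0.33, v̄ = (0.69+0.39)/2 = 0.54 → q = 0.57×0.33×0.54 = 0.1016 m³/s
Q = Σ q = 0.8800 m³/s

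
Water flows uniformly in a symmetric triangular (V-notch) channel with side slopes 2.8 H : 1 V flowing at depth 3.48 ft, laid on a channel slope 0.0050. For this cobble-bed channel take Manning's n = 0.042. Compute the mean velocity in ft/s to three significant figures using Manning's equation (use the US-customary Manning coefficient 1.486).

3.48 ft/s

A = z·y² = 2.8×3.48² = 33.91 ft²
P = 2y√(1+z²) = 2×3.48×√(1+2.8²) = 20.69 ft
R = A/P = 33.91/20.69 = 1.639 ft
Q = (1.486/n)·A·R^(2/3)·S^(1/2) = (1.486/0.042) × 33.91 × 1.639^(2/3) × 0.0050^(1/2) = 117.9 ft³/s
V = Q/A = 117.9/33.91 = 3.477 ft/s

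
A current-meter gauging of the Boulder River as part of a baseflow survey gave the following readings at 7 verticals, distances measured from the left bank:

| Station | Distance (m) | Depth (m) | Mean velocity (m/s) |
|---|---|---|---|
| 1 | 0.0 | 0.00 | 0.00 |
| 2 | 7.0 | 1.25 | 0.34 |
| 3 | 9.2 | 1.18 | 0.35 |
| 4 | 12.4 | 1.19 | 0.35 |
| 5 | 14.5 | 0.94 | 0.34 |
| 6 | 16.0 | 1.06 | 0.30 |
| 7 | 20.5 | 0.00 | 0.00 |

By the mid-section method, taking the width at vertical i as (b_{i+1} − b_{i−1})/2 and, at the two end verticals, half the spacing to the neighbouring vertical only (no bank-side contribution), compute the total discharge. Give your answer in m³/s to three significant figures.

5.70 m³/s

w_2 = (9.2 − 0.0)/2 = 4.6 m; q_2 = 0.34 × 1.25 × 4.6 = 1.955 m³/s
w_3 = (12.4 − 7.0)/2 = 2.7 m; q_3 = 0.35 × 1.18 × 2.7 = 1.115 m³/s
w_4 = (14.5 − 9.2)/2 = 2.65 m; q_4 = 0.35 × 1.19 × 2.65 = 1.104 m³/s
w_5 = (16.0 − 12.4)/2 = 1.8 m; q_5 = 0.34 × 0.94 × 1.8 = 0.5753 m³/s
w_6 = (20.5 − 14.5)/2 = 3 m; q_6 = 0.30 × 1.06 × 3 = 0.9540 m³/s
Stations 1, 7 contribute zero (depth or velocity is 0).
Q = Σ qᵢ = 5.703 m³/s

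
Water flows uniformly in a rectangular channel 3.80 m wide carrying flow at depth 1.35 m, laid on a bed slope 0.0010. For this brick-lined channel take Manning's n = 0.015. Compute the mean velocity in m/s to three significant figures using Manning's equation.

A = b·y = 3.80 × 1.35 = 5.130 m²
P = b + 2y = 3.80 + 2×1.35 = 6.500 m
R = A/P = 5.130/6.500 = 0.7892 m
Q = (1/n)·A·R^(2/3)·S^(1/2) = (1/0.015) × 5.130 × 0.7892^(2/3) × 0.0010^(1/2) = 9.236 m³/s
V = Q/A = 9.236/5.130 = 1.800 m/s

1.80 m/s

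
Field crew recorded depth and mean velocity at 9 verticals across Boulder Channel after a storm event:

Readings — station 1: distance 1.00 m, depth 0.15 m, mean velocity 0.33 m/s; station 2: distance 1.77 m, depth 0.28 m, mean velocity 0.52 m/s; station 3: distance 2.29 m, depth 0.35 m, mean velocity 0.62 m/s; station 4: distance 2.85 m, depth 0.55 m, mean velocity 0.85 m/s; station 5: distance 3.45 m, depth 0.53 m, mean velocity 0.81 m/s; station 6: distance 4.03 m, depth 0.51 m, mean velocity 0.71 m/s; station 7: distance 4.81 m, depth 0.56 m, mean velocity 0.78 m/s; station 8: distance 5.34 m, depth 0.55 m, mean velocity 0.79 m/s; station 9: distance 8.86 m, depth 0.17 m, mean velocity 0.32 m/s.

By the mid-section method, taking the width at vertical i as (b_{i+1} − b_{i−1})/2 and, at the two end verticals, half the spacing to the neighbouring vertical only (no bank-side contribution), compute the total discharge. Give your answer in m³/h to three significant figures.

8150 m³/h

w_1 = (1.77 − 1.00)/2 = 0.385 m; q_1 = 0.33 × 0.15 × 0.385 = 0.01906 m³/s
w_2 = (2.29 − 1.00)/2 = 0.645 m; q_2 = 0.52 × 0.28 × 0.645 = 0.09391 m³/s
w_3 = (2.85 − 1.77)/2 = 0.54 m; q_3 = 0.62 × 0.35 × 0.54 = 0.1172 m³/s
w_4 = (3.45 − 2.29)/2 = 0.58 m; q_4 = 0.85 × 0.55 × 0.58 = 0.2712 m³/s
w_5 = (4.03 − 2.85)/2 = 0.59 m; q_5 = 0.81 × 0.53 × 0.59 = 0.2533 m³/s
w_6 = (4.81 − 3.45)/2 = 0.68 m; q_6 = 0.71 × 0.51 × 0.68 = 0.2462 m³/s
w_7 = (5.34 − 4.03)/2 = 0.655 m; q_7 = 0.78 × 0.56 × 0.655 = 0.2861 m³/s
w_8 = (8.86 − 4.81)/2 = 2.025 m; q_8 = 0.79 × 0.55 × 2.025 = 0.8799 m³/s
w_9 = (8.86 − 5.34)/2 = 1.76 m; q_9 = 0.32 × 0.17 × 1.76 = 0.09574 m³/s
Q = Σ qᵢ = 2.263 m³/s
= 2.263 × 3600 = 8145 m³/h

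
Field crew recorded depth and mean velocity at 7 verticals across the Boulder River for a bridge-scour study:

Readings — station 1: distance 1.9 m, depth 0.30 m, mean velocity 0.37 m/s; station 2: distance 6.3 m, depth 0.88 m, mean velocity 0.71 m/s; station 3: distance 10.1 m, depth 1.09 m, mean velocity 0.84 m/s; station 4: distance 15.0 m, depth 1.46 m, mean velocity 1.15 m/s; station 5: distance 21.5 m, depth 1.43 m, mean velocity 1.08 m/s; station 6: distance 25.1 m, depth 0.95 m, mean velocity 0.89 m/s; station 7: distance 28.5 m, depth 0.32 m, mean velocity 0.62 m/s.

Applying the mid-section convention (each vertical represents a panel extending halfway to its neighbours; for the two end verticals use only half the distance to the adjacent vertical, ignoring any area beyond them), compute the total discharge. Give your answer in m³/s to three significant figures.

27.5 m³/s

w_1 = (6.3 − 1.9)/2 = 2.2 m; q_1 = 0.37 × 0.30 × 2.2 = 0.2442 m³/s
w_2 = (10.1 − 1.9)/2 = 4.1 m; q_2 = 0.71 × 0.88 × 4.1 = 2.562 m³/s
w_3 = (15.0 − 6.3)/2 = 4.35 m; q_3 = 0.84 × 1.09 × 4.35 = 3.983 m³/s
w_4 = (21.5 − 10.1)/2 = 5.7 m; q_4 = 1.15 × 1.46 × 5.7 = 9.570 m³/s
w_5 = (25.1 − 15.0)/2 = 5.05 m; q_5 = 1.08 × 1.43 × 5.05 = 7.799 m³/s
w_6 = (28.5 − 21.5)/2 = 3.5 m; q_6 = 0.89 × 0.95 × 3.5 = 2.959 m³/s
w_7 = (28.5 − 25.1)/2 = 1.7 m; q_7 = 0.62 × 0.32 × 1.7 = 0.3373 m³/s
Q = Σ qᵢ = 27.45 m³/s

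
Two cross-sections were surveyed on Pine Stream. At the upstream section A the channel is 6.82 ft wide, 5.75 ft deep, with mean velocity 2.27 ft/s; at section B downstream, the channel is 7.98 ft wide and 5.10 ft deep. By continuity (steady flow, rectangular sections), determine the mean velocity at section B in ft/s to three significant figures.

Q = A₁V₁ = (6.82×5.75) × 2.27 = 89.02 ft³/s
A₂ = 7.98 × 5.10 = 40.70 ft²
V₂ = Q/A₂ = 89.02/40.70 = 2.187 ft/s

2.19 ft/s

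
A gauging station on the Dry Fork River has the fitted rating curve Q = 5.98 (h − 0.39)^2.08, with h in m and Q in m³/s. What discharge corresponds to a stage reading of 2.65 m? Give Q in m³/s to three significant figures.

Q = 5.98 × (2.65 − 0.39)^2.08 = 5.98 × 2.26^2.08 = 32.60 m³/s

32.6 m³/s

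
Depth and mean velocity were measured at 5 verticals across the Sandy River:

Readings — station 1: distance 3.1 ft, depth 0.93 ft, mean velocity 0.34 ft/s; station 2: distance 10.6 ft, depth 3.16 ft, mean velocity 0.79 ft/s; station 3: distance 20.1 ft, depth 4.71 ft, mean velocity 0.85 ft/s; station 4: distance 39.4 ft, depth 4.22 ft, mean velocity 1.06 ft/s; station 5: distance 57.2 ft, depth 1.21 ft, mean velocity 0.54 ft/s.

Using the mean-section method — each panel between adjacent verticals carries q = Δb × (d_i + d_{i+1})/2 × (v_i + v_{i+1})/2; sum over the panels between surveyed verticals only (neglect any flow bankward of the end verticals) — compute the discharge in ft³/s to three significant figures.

160 ft³/s

Panel 1-2: Δb = 7.5 ft, d̄ = (0.93+3.16)/2 = 2.045, v̄ = (0.34+0.79)/2 = 0.565 → q = 7.5×2.045×0.565 = 8.666 ft³/s
Panel 2-3: Δb = 9.5 ft, d̄ = (3.16+4.71)/2 = 3.935, v̄ = (0.79+0.85)/2 = 0.82 → q = 9.5×3.935×0.82 = 30.65 ft³/s
Panel 3-4: Δb = 19.3 ft, d̄ = (4.71+4.22)/2 = 4.465, v̄ = (0.85+1.06)/2 = 0.955 → q = 19.3×4.465×0.955 = 82.30 ft³/s
Panel 4-5: Δb = 17.8 ft, d̄ = (4.22+1.21)/2 = 2.715, v̄ = (1.06+0.54)/2 = 0.8 → q = 17.8×2.715×0.8 = 38.66 ft³/s
Q = Σ q = 160.3 ft³/s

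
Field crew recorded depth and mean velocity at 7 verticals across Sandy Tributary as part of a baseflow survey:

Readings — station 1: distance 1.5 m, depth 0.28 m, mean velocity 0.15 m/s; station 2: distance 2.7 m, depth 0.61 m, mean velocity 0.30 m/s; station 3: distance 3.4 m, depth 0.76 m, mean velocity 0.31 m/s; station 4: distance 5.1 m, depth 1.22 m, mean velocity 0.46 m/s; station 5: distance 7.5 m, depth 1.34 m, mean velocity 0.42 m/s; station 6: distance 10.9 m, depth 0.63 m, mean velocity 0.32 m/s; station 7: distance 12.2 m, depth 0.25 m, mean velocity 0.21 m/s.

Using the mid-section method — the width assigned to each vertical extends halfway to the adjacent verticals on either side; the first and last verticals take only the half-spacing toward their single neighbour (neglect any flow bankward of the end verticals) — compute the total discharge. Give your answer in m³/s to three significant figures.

3.77 m³/s

w_1 = (2.7 − 1.5)/2 = 0.6 m; q_1 = 0.15 × 0.28 × 0.6 = 0.02520 m³/s
w_2 = (3.4 − 1.5)/2 = 0.95 m; q_2 = 0.30 × 0.61 × 0.95 = 0.1739 m³/s
w_3 = (5.1 − 2.7)/2 = 1.2 m; q_3 = 0.31 × 0.76 × 1.2 = 0.2827 m³/s
w_4 = (7.5 − 3.4)/2 = 2.05 m; q_4 = 0.46 × 1.22 × 2.05 = 1.150 m³/s
w_5 = (10.9 − 5.1)/2 = 2.9 m; q_5 = 0.42 × 1.34 × 2.9 = 1.632 m³/s
w_6 = (12.2 − 7.5)/2 = 2.35 m; q_6 = 0.32 × 0.63 × 2.35 = 0.4738 m³/s
w_7 = (12.2 − 10.9)/2 = 0.65 m; q_7 = 0.21 × 0.25 × 0.65 = 0.03413 m³/s
Q = Σ qᵢ = 3.772 m³/s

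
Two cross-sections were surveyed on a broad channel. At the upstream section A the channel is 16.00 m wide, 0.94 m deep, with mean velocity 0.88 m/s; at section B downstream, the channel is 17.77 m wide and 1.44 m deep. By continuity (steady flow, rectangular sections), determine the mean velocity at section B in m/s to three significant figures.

Q = A₁V₁ = (16.00×0.94) × 0.88 = 13.24 m³/s
A₂ = 17.77 × 1.44 = 25.59 m²
V₂ = Q/A₂ = 13.24/25.59 = 0.5172 m/s

0.517 m/s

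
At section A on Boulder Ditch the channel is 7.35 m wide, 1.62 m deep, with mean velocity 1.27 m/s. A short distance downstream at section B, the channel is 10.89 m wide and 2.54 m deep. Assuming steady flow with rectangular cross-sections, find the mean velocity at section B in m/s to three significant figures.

Q = A₁V₁ = (7.35×1.62) × 1.27 = 15.12 m³/s
A₂ = 10.89 × 2.54 = 27.66 m²
V₂ = Q/A₂ = 15.12/27.66 = 0.5467 m/s

0.547 m/s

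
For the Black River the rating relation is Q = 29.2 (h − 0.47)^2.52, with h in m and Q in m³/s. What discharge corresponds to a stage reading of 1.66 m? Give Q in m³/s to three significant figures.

Q = 29.2 × (1.66 − 0.47)^2.52 = 29.2 × 1.19^2.52 = 45.26 m³/s

45.3 m³/s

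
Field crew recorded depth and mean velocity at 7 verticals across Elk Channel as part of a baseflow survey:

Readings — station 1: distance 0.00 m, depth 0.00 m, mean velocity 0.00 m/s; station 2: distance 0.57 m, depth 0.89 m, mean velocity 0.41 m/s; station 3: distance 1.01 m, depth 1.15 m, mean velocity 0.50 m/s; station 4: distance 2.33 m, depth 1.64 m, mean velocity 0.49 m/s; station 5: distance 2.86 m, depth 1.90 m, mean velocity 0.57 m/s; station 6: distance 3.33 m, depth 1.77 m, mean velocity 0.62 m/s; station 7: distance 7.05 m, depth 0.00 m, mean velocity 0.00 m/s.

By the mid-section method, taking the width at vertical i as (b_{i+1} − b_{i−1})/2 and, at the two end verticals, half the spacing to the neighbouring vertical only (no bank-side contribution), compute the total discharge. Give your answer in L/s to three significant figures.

w_2 = (1.01 − 0.00)/2 = 0.505 m; q_2 = 0.41 × 0.89 × 0.505 = 0.1843 m³/s
w_3 = (2.33 − 0.57)/2 = 0.88 m; q_3 = 0.50 × 1.15 × 0.88 = 0.5060 m³/s
w_4 = (2.86 − 1.01)/2 = 0.925 m; q_4 = 0.49 × 1.64 × 0.925 = 0.7433 m³/s
w_5 = (3.33 − 2.33)/2 = 0.5 m; q_5 = 0.57 × 1.90 × 0.5 = 0.5415 m³/s
w_6 = (7.05 − 2.86)/2 = 2.095 m; q_6 = 0.62 × 1.77 × 2.095 = 2.299 m³/s
Stations 1, 7 contribute zero (depth or velocity is 0).
Q = Σ qᵢ = 4.274 m³/s
= 4.274 × 1000 = 4274 L/s

4270 L/s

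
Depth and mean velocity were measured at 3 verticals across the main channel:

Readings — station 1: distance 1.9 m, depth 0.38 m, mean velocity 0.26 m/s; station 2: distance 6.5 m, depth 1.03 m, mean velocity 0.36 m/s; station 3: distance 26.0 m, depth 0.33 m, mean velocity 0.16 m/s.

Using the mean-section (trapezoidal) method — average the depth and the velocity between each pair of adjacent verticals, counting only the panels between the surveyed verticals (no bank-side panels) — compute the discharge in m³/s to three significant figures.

4.45 m³/s

Panel 1-2: Δb = 4.6 m, d̄ = (0.38+1.03)/2 = 0.705, v̄ = (0.26+0.36)/2 = 0.31 → q = 4.6×0.705×0.31 = 1.005 m³/s
Panel 2-3: Δb = 19.5 m, d̄ = (1.03+0.33)/2 = 0.68, v̄ = (0.36+0.16)/2 = 0.26 → q = 19.5×0.68×0.26 = 3.448 m³/s
Q = Σ q = 4.453 m³/s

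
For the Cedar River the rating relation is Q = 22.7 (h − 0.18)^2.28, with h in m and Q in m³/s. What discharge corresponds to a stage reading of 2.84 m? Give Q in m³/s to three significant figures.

Q = 22.7 × (2.84 − 0.18)^2.28 = 22.7 × 2.66^2.28 = 211.2 m³/s

211 m³/s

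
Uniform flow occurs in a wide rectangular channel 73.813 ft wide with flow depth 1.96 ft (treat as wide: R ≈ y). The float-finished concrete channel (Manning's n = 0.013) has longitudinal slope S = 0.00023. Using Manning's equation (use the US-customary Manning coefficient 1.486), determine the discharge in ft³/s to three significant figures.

A = b·y = 73.813 × 1.96 = 144.7 ft²
Wide channel: R ≈ y = 1.96 ft
Q = (1.486/n)·A·R^(2/3)·S^(1/2) = (1.486/0.013) × 144.7 × 1.960^(2/3) × 0.00023^(1/2) = 392.8 ft³/s

393 ft³/s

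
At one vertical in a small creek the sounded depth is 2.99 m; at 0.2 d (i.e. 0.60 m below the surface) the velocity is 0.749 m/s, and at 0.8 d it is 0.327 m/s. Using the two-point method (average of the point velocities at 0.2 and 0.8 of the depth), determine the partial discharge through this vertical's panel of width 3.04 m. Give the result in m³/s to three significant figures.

v̄ = (0.749 + 0.327) / 2 = 0.5380 m/s
q = v̄ × d × w = 0.5380 × 2.99 × 3.04 = 4.890 m³/s

4.89 m³/s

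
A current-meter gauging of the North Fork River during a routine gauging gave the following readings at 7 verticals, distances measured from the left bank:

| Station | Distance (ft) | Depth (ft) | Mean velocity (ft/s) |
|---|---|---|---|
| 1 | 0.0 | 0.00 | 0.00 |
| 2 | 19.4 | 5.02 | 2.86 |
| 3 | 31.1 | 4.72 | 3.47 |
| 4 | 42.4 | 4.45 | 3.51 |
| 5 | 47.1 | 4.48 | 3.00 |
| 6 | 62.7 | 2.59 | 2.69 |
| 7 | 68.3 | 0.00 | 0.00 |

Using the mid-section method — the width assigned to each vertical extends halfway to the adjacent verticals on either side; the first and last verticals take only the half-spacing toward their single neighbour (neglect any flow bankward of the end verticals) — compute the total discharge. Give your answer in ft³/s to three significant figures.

747 ft³/s

w_2 = (31.1 − 0.0)/2 = 15.55 ft; q_2 = 2.86 × 5.02 × 15.55 = 223.3 ft³/s
w_3 = (42.4 − 19.4)/2 = 11.5 ft; q_3 = 3.47 × 4.72 × 11.5 = 188.4 ft³/s
w_4 = (47.1 − 31.1)/2 = 8 ft; q_4 = 3.51 × 4.45 × 8 = 125.0 ft³/s
w_5 = (62.7 − 42.4)/2 = 10.15 ft; q_5 = 3.00 × 4.48 × 10.15 = 136.4 ft³/s
w_6 = (68.3 − 47.1)/2 = 10.6 ft; q_6 = 2.69 × 2.59 × 10.6 = 73.85 ft³/s
Stations 1, 7 contribute zero (depth or velocity is 0).
Q = Σ qᵢ = 746.8 ft³/s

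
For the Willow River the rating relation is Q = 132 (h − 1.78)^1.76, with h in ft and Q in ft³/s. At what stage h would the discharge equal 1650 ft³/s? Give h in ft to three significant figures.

h − h₀ = (Q/C)^(1/b) = (1650/132)^(1/1.76) = 4.200 ft
h = 1.78 + 4.200 = 5.980 ft

5.98 ft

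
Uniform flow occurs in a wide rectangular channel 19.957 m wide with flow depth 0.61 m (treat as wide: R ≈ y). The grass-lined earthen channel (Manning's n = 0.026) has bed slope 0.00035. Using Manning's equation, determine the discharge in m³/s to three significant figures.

6.30 m³/s

A = b·y = 19.957 × 0.61 = 12.17 m²
Wide channel: R ≈ y = 0.61 m
Q = (1/n)·A·R^(2/3)·S^(1/2) = (1/0.026) × 12.17 × 0.6100^(2/3) × 0.00035^(1/2) = 6.300 m³/s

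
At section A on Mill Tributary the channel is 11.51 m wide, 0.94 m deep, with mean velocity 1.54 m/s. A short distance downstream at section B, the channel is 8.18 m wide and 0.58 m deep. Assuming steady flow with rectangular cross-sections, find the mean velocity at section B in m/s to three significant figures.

3.51 m/s

Q = A₁V₁ = (11.51×0.94) × 1.54 = 16.66 m³/s
A₂ = 8.18 × 0.58 = 4.744 m²
V₂ = Q/A₂ = 16.66/4.744 = 3.512 m/s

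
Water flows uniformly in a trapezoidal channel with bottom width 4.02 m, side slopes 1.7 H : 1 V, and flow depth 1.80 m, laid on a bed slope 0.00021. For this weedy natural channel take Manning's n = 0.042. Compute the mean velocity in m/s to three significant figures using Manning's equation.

0.378 m/s

A = (b + z·y)·y = (4.02 + 1.7×1.80)×1.80 = 12.74 m²
P = b + 2y√(1+z²) = 4.02 + 2×1.80×√(1+1.7²) = 11.12 m
R = A/P = 12.74/11.12 = 1.146 m
Q = (1/n)·A·R^(2/3)·S^(1/2) = (1/0.042) × 12.74 × 1.146^(2/3) × 0.00021^(1/2) = 4.815 m³/s
V = Q/A = 4.815/12.74 = 0.3779 m/s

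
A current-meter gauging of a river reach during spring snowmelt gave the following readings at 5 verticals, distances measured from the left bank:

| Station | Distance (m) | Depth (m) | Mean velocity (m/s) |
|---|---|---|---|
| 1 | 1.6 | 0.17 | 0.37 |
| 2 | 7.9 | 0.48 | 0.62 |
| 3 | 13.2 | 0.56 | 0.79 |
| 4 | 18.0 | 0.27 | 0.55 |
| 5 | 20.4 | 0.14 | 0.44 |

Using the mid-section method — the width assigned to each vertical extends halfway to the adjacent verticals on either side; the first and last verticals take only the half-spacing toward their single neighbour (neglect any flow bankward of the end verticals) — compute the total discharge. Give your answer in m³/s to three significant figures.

4.77 m³/s

w_1 = (7.9 − 1.6)/2 = 3.15 m; q_1 = 0.37 × 0.17 × 3.15 = 0.1981 m³/s
w_2 = (13.2 − 1.6)/2 = 5.8 m; q_2 = 0.62 × 0.48 × 5.8 = 1.726 m³/s
w_3 = (18.0 − 7.9)/2 = 5.05 m; q_3 = 0.79 × 0.56 × 5.05 = 2.234 m³/s
w_4 = (20.4 − 13.2)/2 = 3.6 m; q_4 = 0.55 × 0.27 × 3.6 = 0.5346 m³/s
w_5 = (20.4 − 18.0)/2 = 1.2 m; q_5 = 0.44 × 0.14 × 1.2 = 0.07392 m³/s
Q = Σ qᵢ = 4.767 m³/s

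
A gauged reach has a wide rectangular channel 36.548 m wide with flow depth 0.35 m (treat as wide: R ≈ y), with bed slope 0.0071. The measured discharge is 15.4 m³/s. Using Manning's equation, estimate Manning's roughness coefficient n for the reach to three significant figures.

0.0348

A = b·y = 36.548 × 0.35 = 12.79 m²
Wide channel: R ≈ y = 0.35 m
n = (1/Q)·A·R^(2/3)·S^(1/2) = (1/15.4) × 12.79 × 0.4966 × 0.08426 = 0.03476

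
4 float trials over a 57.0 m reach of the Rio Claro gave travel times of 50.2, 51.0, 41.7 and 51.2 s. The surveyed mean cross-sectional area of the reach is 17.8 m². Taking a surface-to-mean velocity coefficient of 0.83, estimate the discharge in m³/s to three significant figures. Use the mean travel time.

t̄ = (50.2 + 51.0 + 41.7 + 51.2) / 4 = 48.525 s
v_surface = L / t̄ = 57.0 / 48.525 = 1.175 m/s
v_mean = 0.83 × 1.175 = 0.9750 m/s
Q = A × v_mean = 17.8 × 0.9750 = 17.35 m³/s

17.4 m³/s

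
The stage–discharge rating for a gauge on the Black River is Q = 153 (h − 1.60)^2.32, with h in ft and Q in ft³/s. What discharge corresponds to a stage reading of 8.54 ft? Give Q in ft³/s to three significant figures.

13700 ft³/s

Q = 153 × (8.54 − 1.60)^2.32 = 153 × 6.94^2.32 = 13700 ft³/s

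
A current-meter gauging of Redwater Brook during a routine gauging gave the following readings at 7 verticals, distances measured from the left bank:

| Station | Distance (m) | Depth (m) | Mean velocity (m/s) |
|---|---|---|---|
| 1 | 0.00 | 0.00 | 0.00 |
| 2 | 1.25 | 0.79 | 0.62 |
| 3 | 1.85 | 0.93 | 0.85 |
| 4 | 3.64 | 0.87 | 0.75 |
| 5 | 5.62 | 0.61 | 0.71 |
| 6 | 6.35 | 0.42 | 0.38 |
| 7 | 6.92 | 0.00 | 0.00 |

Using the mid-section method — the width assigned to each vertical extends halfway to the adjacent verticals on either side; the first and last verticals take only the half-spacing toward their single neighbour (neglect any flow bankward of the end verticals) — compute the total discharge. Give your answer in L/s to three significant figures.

w_2 = (1.85 − 0.00)/2 = 0.925 m; q_2 = 0.62 × 0.79 × 0.925 = 0.4531 m³/s
w_3 = (3.64 − 1.25)/2 = 1.195 m; q_3 = 0.85 × 0.93 × 1.195 = 0.9446 m³/s
w_4 = (5.62 − 1.85)/2 = 1.885 m; q_4 = 0.75 × 0.87 × 1.885 = 1.230 m³/s
w_5 = (6.35 − 3.64)/2 = 1.355 m; q_5 = 0.71 × 0.61 × 1.355 = 0.5869 m³/s
w_6 = (6.92 − 5.62)/2 = 0.65 m; q_6 = 0.38 × 0.42 × 0.65 = 0.1037 m³/s
Stations 1, 7 contribute zero (depth or velocity is 0).
Q = Σ qᵢ = 3.318 m³/s
= 3.318 × 1000 = 3318 L/s

3320 L/s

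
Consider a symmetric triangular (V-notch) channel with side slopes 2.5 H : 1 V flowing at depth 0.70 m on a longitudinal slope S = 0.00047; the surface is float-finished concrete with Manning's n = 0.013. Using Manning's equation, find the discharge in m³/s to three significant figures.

A = z·y² = 2.5×0.70² = 1.225 m²
P = 2y√(1+z²) = 2×0.70×√(1+2.5²) = 3.770 m
R = A/P = 1.225/3.770 = 0.3250 m
Q = (1/n)·A·R^(2/3)·S^(1/2) = (1/0.013) × 1.225 × 0.3250^(2/3) × 0.00047^(1/2) = 0.9656 m³/s

0.966 m³/s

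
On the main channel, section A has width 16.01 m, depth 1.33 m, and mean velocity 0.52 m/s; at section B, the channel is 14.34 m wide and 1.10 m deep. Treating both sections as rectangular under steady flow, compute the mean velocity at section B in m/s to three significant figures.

Q = A₁V₁ = (16.01×1.33) × 0.52 = 11.07 m³/s
A₂ = 14.34 × 1.10 = 15.77 m²
V₂ = Q/A₂ = 11.07/15.77 = 0.7019 m/s

0.702 m/s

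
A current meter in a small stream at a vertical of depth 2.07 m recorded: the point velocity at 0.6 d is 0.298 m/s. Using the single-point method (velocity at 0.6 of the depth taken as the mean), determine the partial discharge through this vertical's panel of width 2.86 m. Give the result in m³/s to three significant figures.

1.76 m³/s

v̄ = v₀.₆ = 0.298 m/s
q = v̄ × d × w = 0.2980 × 2.07 × 2.86 = 1.764 m³/s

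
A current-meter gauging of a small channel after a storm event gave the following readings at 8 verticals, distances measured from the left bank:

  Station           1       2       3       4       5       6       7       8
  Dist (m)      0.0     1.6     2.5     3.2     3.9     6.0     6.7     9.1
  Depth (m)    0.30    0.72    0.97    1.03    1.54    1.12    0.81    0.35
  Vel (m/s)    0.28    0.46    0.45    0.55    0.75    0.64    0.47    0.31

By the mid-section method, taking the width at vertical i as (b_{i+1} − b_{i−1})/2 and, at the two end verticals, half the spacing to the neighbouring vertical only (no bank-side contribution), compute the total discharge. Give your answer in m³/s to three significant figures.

w_1 = (1.6 − 0.0)/2 = 0.8 m; q_1 = 0.28 × 0.30 × 0.8 = 0.06720 m³/s
w_2 = (2.5 − 0.0)/2 = 1.25 m; q_2 = 0.46 × 0.72 × 1.25 = 0.4140 m³/s
w_3 = (3.2 − 1.6)/2 = 0.8 m; q_3 = 0.45 × 0.97 × 0.8 = 0.3492 m³/s
w_4 = (3.9 − 2.5)/2 = 0.7 m; q_4 = 0.55 × 1.03 × 0.7 = 0.3966 m³/s
w_5 = (6.0 − 3.2)/2 = 1.4 m; q_5 = 0.75 × 1.54 × 1.4 = 1.617 m³/s
w_6 = (6.7 − 3.9)/2 = 1.4 m; q_6 = 0.64 × 1.12 × 1.4 = 1.004 m³/s
w_7 = (9.1 − 6.0)/2 = 1.55 m; q_7 = 0.47 × 0.81 × 1.55 = 0.5901 m³/s
w_8 = (9.1 − 6.7)/2 = 1.2 m; q_8 = 0.31 × 0.35 × 1.2 = 0.1302 m³/s
Q = Σ qᵢ = 4.568 m³/s

4.57 m³/s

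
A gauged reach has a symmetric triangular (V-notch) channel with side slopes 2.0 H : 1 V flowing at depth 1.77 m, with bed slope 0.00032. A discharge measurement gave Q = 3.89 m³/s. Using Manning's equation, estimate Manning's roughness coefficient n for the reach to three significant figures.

A = z·y² = 2.0×1.77² = 6.266 m²
P = 2y√(1+z²) = 2×1.77×√(1+2.0²) = 7.916 m
R = A/P = 6.266/7.916 = 0.7916 m
n = (1/Q)·A·R^(2/3)·S^(1/2) = (1/3.89) × 6.266 × 0.8557 × 0.01789 = 0.02466

0.0247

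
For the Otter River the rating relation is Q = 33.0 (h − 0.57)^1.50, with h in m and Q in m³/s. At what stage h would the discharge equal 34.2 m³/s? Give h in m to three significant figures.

h − h₀ = (Q/C)^(1/b) = (34.2/33.0)^(1/1.50) = 1.024 m
h = 0.57 + 1.024 = 1.594 m

1.59 m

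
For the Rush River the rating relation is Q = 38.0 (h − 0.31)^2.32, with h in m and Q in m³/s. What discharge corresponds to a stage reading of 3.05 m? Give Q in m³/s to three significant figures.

Q = 38.0 × (3.05 − 0.31)^2.32 = 38.0 × 2.74^2.32 = 393.9 m³/s

394 m³/s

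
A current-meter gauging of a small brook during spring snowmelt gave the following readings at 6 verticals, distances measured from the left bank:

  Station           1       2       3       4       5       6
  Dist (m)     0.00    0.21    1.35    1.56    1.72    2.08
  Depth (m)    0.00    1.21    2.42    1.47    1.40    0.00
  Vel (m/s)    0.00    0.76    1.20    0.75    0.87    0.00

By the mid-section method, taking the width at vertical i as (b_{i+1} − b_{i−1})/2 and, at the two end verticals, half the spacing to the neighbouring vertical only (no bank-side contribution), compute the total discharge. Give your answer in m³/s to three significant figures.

3.10 m³/s

w_2 = (1.35 − 0.00)/2 = 0.675 m; q_2 = 0.76 × 1.21 × 0.675 = 0.6207 m³/s
w_3 = (1.56 − 0.21)/2 = 0.675 m; q_3 = 1.20 × 2.42 × 0.675 = 1.960 m³/s
w_4 = (1.72 − 1.35)/2 = 0.185 m; q_4 = 0.75 × 1.47 × 0.185 = 0.2040 m³/s
w_5 = (2.08 − 1.56)/2 = 0.26 m; q_5 = 0.87 × 1.40 × 0.26 = 0.3167 m³/s
Stations 1, 6 contribute zero (depth or velocity is 0).
Q = Σ qᵢ = 3.102 m³/s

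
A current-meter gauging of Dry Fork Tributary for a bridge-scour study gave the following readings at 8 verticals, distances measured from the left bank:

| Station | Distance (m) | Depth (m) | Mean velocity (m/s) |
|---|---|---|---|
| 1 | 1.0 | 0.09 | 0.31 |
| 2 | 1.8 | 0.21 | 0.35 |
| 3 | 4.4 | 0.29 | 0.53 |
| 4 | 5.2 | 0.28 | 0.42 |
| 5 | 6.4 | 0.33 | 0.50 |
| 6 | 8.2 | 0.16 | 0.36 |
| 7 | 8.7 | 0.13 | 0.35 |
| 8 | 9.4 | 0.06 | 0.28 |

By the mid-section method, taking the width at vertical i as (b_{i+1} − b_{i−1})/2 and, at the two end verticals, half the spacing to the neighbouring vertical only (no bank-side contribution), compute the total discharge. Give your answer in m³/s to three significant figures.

w_1 = (1.8 − 1.0)/2 = 0.4 m; q_1 = 0.31 × 0.09 × 0.4 = 0.01116 m³/s
w_2 = (4.4 − 1.0)/2 = 1.7 m; q_2 = 0.35 × 0.21 × 1.7 = 0.1250 m³/s
w_3 = (5.2 − 1.8)/2 = 1.7 m; q_3 = 0.53 × 0.29 × 1.7 = 0.2613 m³/s
w_4 = (6.4 − 4.4)/2 = 1 m; q_4 = 0.42 × 0.28 × 1 = 0.1176 m³/s
w_5 = (8.2 − 5.2)/2 = 1.5 m; q_5 = 0.50 × 0.33 × 1.5 = 0.2475 m³/s
w_6 = (8.7 − 6.4)/2 = 1.15 m; q_6 = 0.36 × 0.16 × 1.15 = 0.06624 m³/s
w_7 = (9.4 − 8.2)/2 = 0.6 m; q_7 = 0.35 × 0.13 × 0.6 = 0.02730 m³/s
w_8 = (9.4 − 8.7)/2 = 0.35 m; q_8 = 0.28 × 0.06 × 0.35 = 0.005880 m³/s
Q = Σ qᵢ = 0.8619 m³/s

0.862 m³/s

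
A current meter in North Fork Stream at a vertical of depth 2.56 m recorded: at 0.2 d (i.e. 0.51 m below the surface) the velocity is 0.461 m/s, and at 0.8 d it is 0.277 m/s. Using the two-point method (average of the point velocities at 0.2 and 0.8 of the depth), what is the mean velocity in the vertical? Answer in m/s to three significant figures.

0.369 m/s

v̄ = (0.461 + 0.277) / 2 = 0.3690 m/s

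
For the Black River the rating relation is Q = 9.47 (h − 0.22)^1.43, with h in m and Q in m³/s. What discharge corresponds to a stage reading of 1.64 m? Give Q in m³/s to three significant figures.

15.6 m³/s

Q = 9.47 × (1.64 − 0.22)^1.43 = 9.47 × 1.42^1.43 = 15.64 m³/s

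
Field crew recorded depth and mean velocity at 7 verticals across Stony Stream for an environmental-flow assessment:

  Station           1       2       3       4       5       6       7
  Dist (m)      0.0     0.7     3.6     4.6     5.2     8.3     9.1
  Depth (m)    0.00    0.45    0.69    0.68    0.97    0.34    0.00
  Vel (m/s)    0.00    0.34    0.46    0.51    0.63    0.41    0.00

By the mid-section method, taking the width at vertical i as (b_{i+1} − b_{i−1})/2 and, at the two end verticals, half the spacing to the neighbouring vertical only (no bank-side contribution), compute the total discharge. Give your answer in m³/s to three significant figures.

2.57 m³/s

w_2 = (3.6 − 0.0)/2 = 1.8 m; q_2 = 0.34 × 0.45 × 1.8 = 0.2754 m³/s
w_3 = (4.6 − 0.7)/2 = 1.95 m; q_3 = 0.46 × 0.69 × 1.95 = 0.6189 m³/s
w_4 = (5.2 − 3.6)/2 = 0.8 m; q_4 = 0.51 × 0.68 × 0.8 = 0.2774 m³/s
w_5 = (8.3 − 4.6)/2 = 1.85 m; q_5 = 0.63 × 0.97 × 1.85 = 1.131 m³/s
w_6 = (9.1 − 5.2)/2 = 1.95 m; q_6 = 0.41 × 0.34 × 1.95 = 0.2718 m³/s
Stations 1, 7 contribute zero (depth or velocity is 0).
Q = Σ qᵢ = 2.574 m³/s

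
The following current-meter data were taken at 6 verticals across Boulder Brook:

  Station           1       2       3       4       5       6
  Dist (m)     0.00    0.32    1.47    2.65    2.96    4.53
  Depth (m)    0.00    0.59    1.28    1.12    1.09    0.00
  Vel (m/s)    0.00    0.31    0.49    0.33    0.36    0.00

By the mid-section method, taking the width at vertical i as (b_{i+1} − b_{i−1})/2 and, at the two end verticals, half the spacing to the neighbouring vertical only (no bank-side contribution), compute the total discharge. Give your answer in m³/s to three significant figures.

1.51 m³/s

w_2 = (1.47 − 0.00)/2 = 0.735 m; q_2 = 0.31 × 0.59 × 0.735 = 0.1344 m³/s
w_3 = (2.65 − 0.32)/2 = 1.165 m; q_3 = 0.49 × 1.28 × 1.165 = 0.7307 m³/s
w_4 = (2.96 − 1.47)/2 = 0.745 m; q_4 = 0.33 × 1.12 × 0.745 = 0.2754 m³/s
w_5 = (4.53 − 2.65)/2 = 0.94 m; q_5 = 0.36 × 1.09 × 0.94 = 0.3689 m³/s
Stations 1, 6 contribute zero (depth or velocity is 0).
Q = Σ qᵢ = 1.509 m³/s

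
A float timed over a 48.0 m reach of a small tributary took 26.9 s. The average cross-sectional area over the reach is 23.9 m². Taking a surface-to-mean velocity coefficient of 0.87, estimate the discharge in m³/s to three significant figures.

37.1 m³/s

v_surface = L / t̄ = 48.0 / 26.9 = 1.784 m/s
v_mean = 0.87 × 1.784 = 1.552 m/s
Q = A × v_mean = 23.9 × 1.552 = 37.10 m³/s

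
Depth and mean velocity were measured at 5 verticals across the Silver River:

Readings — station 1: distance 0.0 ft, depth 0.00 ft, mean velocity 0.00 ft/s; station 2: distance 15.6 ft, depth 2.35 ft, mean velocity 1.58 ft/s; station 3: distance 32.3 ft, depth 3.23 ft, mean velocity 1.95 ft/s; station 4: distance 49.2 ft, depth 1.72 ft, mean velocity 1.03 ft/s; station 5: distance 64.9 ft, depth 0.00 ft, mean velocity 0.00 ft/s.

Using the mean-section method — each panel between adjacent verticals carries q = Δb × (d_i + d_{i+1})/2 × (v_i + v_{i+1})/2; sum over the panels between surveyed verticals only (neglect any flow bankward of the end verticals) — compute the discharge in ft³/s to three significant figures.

166 ft³/s

Panel 1-2: Δb = 15.6 ft, d̄ = (0.00+2.35)/2 = 1.175, v̄ = (0.00+1.58)/2 = 0.79 → q = 15.6×1.175×0.79 = 14.48 ft³/s
Panel 2-3: Δb = 16.7 ft, d̄ = (2.35+3.23)/2 = 2.79, v̄ = (1.58+1.95)/2 = 1.765 → q = 16.7×2.79×1.765 = 82.24 ft³/s
Panel 3-4: Δb = 16.9 ft, d̄ = (3.23+1.72)/2 = 2.475, v̄ = (1.95+1.03)/2 = 1.49 → q = 16.9×2.475×1.49 = 62.32 ft³/s
Panel 4-5: Δb = 15.7 ft, d̄ = (1.72+0.00)/2 = 0.86, v̄ = (1.03+0.00)/2 = 0.515 → q = 15.7×0.86×0.515 = 6.954 ft³/s
Q = Σ q = 166.0 ft³/s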